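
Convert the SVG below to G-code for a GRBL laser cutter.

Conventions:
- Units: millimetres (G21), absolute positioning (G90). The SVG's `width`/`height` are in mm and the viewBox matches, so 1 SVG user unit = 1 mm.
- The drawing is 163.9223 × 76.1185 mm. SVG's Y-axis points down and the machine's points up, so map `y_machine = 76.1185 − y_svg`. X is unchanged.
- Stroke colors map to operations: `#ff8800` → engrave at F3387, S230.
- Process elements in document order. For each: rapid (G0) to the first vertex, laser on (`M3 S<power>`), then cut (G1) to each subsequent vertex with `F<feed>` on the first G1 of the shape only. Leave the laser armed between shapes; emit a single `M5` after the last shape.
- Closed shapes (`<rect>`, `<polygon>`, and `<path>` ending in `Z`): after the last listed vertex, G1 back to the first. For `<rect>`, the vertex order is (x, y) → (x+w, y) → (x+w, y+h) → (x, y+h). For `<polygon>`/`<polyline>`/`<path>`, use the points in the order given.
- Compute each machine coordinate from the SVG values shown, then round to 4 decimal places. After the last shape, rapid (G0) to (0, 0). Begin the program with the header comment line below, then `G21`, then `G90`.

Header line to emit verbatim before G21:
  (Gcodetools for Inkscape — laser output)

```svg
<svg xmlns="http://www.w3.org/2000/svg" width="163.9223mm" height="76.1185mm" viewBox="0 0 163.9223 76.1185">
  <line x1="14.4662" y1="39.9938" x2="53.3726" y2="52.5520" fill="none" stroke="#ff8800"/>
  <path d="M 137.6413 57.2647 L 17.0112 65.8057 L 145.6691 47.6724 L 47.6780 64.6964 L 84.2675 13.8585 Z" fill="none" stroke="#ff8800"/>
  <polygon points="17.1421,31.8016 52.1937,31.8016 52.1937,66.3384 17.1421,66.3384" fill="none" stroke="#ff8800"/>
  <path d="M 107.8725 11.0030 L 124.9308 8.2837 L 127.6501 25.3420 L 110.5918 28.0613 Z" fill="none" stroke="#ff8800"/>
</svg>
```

viewBox `0 0 163.9223 76.1185` with mm width/height → 1 unit = 1 mm. Flip: y_m = 76.1185 − y_svg.

**Shape 1** — `<line>` line segment, stroke `#ff8800` → engrave (S230, F3387). Machine vertices: (14.4662,36.1247) → (53.3726,23.5665). Open path.

**Shape 2** — `<path>` closed polygon, stroke `#ff8800` → engrave (S230, F3387). Machine vertices: (137.6413,18.8538) → (17.0112,10.3128) → (145.6691,28.4461) → (47.6780,11.4221) → (84.2675,62.2600) → (137.6413,18.8538). Closed: final G1 returns to the first vertex.

**Shape 3** — `<polygon>` rectangle, stroke `#ff8800` → engrave (S230, F3387). Machine vertices: (17.1421,44.3169) → (52.1937,44.3169) → (52.1937,9.7801) → (17.1421,9.7801) → (17.1421,44.3169). Closed: final G1 returns to the first vertex.

**Shape 4** — `<path>` regular polygon, stroke `#ff8800` → engrave (S230, F3387). Machine vertices: (107.8725,65.1155) → (124.9308,67.8348) → (127.6501,50.7765) → (110.5918,48.0572) → (107.8725,65.1155). Closed: final G1 returns to the first vertex.

(Gcodetools for Inkscape — laser output)
G21
G90
G0 X14.4662 Y36.1247
M3 S230
G1 X53.3726 Y23.5665 F3387
G0 X137.6413 Y18.8538
M3 S230
G1 X17.0112 Y10.3128 F3387
G1 X145.6691 Y28.4461
G1 X47.6780 Y11.4221
G1 X84.2675 Y62.2600
G1 X137.6413 Y18.8538
G0 X17.1421 Y44.3169
M3 S230
G1 X52.1937 Y44.3169 F3387
G1 X52.1937 Y9.7801
G1 X17.1421 Y9.7801
G1 X17.1421 Y44.3169
G0 X107.8725 Y65.1155
M3 S230
G1 X124.9308 Y67.8348 F3387
G1 X127.6501 Y50.7765
G1 X110.5918 Y48.0572
G1 X107.8725 Y65.1155
M5
G0 X0.0000 Y0.0000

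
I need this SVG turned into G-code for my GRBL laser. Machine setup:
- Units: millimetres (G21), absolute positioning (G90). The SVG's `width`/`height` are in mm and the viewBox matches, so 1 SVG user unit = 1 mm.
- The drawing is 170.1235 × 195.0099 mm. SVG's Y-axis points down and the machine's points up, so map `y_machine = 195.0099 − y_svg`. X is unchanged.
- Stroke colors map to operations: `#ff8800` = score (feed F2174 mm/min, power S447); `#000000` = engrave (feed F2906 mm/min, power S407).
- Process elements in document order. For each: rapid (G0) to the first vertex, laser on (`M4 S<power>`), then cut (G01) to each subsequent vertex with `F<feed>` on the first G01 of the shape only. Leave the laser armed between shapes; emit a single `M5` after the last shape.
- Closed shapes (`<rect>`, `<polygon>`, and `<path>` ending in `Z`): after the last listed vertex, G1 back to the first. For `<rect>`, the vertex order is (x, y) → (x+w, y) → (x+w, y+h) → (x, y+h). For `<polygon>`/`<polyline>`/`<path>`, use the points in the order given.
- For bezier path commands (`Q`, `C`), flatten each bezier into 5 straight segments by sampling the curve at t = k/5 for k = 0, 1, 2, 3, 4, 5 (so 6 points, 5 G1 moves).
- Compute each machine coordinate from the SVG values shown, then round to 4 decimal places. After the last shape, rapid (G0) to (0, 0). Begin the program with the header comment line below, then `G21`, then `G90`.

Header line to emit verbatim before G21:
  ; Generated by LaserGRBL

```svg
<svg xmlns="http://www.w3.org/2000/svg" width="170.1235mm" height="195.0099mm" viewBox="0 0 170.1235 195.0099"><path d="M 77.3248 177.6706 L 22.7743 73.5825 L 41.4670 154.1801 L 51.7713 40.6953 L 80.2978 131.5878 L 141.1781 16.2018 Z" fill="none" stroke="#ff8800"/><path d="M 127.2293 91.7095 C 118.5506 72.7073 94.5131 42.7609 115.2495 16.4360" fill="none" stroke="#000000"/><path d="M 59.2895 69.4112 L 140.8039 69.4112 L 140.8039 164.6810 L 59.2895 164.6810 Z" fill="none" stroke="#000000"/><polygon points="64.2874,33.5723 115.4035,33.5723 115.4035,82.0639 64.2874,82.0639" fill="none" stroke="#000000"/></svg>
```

1 u = 1 mm; y_m = 195.0099 − y.

[1] `<path>` closed polygon, #ff8800→score S447 F2174: (77.3248,17.3393) → (22.7743,121.4274) → (41.4670,40.8298) → (51.7713,154.3146) → (80.2978,63.4221) → (141.1781,178.8081) → (77.3248,17.3393) (closed)

[2] `<path>` cubic bezier, #000000→engrave S407 F2906: (127.2293,103.3004) → (120.6601,115.8985) → (113.2911,130.4241) → (108.0088,146.1779) → (107.6995,162.4609) → (115.2495,178.5739)

[3] `<path>` rectangle, #000000→engrave S407 F2906: (59.2895,125.5987) → (140.8039,125.5987) → (140.8039,30.3289) → (59.2895,30.3289) → (59.2895,125.5987) (closed)

[4] `<polygon>` rectangle, #000000→engrave S407 F2906: (64.2874,161.4376) → (115.4035,161.4376) → (115.4035,112.9460) → (64.2874,112.9460) → (64.2874,161.4376) (closed)

; Generated by LaserGRBL
G21
G90
G0 X77.3248 Y17.3393
M4 S447
G01 X22.7743 Y121.4274 F2174
G01 X41.4670 Y40.8298
G01 X51.7713 Y154.3146
G01 X80.2978 Y63.4221
G01 X141.1781 Y178.8081
G01 X77.3248 Y17.3393
G0 X127.2293 Y103.3004
M4 S407
G01 X120.6601 Y115.8985 F2906
G01 X113.2911 Y130.4241
G01 X108.0088 Y146.1779
G01 X107.6995 Y162.4609
G01 X115.2495 Y178.5739
G0 X59.2895 Y125.5987
M4 S407
G01 X140.8039 Y125.5987 F2906
G01 X140.8039 Y30.3289
G01 X59.2895 Y30.3289
G01 X59.2895 Y125.5987
G0 X64.2874 Y161.4376
M4 S407
G01 X115.4035 Y161.4376 F2906
G01 X115.4035 Y112.9460
G01 X64.2874 Y112.9460
G01 X64.2874 Y161.4376
M5
G0 X0.0000 Y0.0000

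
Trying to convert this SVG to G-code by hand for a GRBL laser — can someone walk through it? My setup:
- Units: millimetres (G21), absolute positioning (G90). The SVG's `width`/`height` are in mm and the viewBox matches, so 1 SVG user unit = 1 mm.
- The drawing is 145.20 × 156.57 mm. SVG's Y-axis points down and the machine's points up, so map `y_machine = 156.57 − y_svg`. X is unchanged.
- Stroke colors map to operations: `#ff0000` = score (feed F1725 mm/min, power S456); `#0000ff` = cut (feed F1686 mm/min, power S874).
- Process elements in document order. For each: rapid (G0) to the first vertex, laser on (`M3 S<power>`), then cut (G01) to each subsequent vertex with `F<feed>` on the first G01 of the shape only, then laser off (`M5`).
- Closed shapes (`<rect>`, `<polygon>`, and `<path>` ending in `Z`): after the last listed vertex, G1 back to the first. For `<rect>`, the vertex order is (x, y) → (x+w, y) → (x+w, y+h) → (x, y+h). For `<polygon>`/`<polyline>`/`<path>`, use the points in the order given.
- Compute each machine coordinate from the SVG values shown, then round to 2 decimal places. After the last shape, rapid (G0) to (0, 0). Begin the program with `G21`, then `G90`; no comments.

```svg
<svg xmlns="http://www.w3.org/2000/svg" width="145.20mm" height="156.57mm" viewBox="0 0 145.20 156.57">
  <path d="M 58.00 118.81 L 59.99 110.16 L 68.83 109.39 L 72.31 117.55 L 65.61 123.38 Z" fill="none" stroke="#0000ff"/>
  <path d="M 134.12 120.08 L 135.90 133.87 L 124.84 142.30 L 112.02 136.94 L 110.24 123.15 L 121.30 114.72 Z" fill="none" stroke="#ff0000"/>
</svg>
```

Since the viewBox matches the mm dimensions, user units are millimetres directly. The only transform is the Y-flip y_m = 156.57 − y_svg.

Shape 1 is a regular polygon drawn with `<path>`. Its stroke #0000ff means cut at S874, F1686. After flipping Y the toolpath is (58.00,37.76) → (59.99,46.41) → (68.83,47.18) → (72.31,39.02) → (65.61,33.19) → (58.00,37.76), returning to the start.

Shape 2 is a regular polygon drawn with `<path>`. Its stroke #ff0000 means score at S456, F1725. After flipping Y the toolpath is (134.12,36.49) → (135.90,22.70) → (124.84,14.27) → (112.02,19.63) → (110.24,33.42) → (121.30,41.85) → (134.12,36.49), returning to the start.

G21
G90
G0 X58.00 Y37.76
M3 S874
G01 X59.99 Y46.41 F1686
G01 X68.83 Y47.18
G01 X72.31 Y39.02
G01 X65.61 Y33.19
G01 X58.00 Y37.76
M5
G0 X134.12 Y36.49
M3 S456
G01 X135.90 Y22.70 F1725
G01 X124.84 Y14.27
G01 X112.02 Y19.63
G01 X110.24 Y33.42
G01 X121.30 Y41.85
G01 X134.12 Y36.49
M5
G0 X0.00 Y0.00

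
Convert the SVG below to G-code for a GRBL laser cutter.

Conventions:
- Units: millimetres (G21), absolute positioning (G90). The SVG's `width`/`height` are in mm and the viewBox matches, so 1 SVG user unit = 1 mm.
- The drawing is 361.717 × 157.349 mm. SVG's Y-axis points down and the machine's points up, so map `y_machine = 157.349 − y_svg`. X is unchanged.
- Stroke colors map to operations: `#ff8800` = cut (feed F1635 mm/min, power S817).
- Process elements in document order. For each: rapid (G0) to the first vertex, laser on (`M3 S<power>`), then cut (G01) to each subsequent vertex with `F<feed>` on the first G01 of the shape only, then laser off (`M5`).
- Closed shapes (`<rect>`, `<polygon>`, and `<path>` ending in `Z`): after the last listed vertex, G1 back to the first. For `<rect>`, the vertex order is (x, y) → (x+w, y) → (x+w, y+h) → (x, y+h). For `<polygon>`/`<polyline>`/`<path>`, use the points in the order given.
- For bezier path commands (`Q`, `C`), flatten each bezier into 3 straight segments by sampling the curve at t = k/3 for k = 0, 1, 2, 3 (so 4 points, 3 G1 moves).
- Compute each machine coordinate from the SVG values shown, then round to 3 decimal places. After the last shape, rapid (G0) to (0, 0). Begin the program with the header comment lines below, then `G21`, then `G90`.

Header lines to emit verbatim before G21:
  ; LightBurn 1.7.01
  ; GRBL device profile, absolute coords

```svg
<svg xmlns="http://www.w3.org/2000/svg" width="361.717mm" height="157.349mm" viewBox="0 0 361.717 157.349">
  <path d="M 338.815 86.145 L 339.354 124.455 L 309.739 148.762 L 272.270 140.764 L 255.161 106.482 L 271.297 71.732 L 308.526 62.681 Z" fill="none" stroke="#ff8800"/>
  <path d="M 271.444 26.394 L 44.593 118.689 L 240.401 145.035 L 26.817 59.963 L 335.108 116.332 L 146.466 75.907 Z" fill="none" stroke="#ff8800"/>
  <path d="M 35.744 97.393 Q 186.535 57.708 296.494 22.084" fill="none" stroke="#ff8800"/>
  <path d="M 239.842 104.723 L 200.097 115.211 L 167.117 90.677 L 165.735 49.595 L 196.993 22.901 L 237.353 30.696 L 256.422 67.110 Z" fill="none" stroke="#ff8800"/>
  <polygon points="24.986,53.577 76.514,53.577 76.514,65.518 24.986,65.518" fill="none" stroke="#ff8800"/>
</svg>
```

1 u = 1 mm; y_m = 157.349 − y.

[1] `<path>` regular polygon, #ff8800→cut S817 F1635: (338.815,71.204) → (339.354,32.894) → (309.739,8.587) → (272.270,16.585) → (255.161,50.867) → (271.297,85.617) → (308.526,94.668) → (338.815,71.204) (closed)

[2] `<path>` closed polygon, #ff8800→cut S817 F1635: (271.444,130.955) → (44.593,38.660) → (240.401,12.314) → (26.817,97.386) → (335.108,41.017) → (146.466,81.442) → (271.444,130.955) (closed)

[3] `<path>` quadratic bezier, #ff8800→cut S817 F1635: (35.744,59.956) → (131.734,85.961) → (218.651,111.064) → (296.494,135.265)

[4] `<path>` regular polygon, #ff8800→cut S817 F1635: (239.842,52.626) → (200.097,42.138) → (167.117,66.672) → (165.735,107.754) → (196.993,134.448) → (237.353,126.653) → (256.422,90.239) → (239.842,52.626) (closed)

[5] `<polygon>` rectangle, #ff8800→cut S817 F1635: (24.986,103.772) → (76.514,103.772) → (76.514,91.831) → (24.986,91.831) → (24.986,103.772) (closed)

; LightBurn 1.7.01
; GRBL device profile, absolute coords
G21
G90
G0 X338.815 Y71.204
M3 S817
G01 X339.354 Y32.894 F1635
G01 X309.739 Y8.587
G01 X272.270 Y16.585
G01 X255.161 Y50.867
G01 X271.297 Y85.617
G01 X308.526 Y94.668
G01 X338.815 Y71.204
M5
G0 X271.444 Y130.955
M3 S817
G01 X44.593 Y38.660 F1635
G01 X240.401 Y12.314
G01 X26.817 Y97.386
G01 X335.108 Y41.017
G01 X146.466 Y81.442
G01 X271.444 Y130.955
M5
G0 X35.744 Y59.956
M3 S817
G01 X131.734 Y85.961 F1635
G01 X218.651 Y111.064
G01 X296.494 Y135.265
M5
G0 X239.842 Y52.626
M3 S817
G01 X200.097 Y42.138 F1635
G01 X167.117 Y66.672
G01 X165.735 Y107.754
G01 X196.993 Y134.448
G01 X237.353 Y126.653
G01 X256.422 Y90.239
G01 X239.842 Y52.626
M5
G0 X24.986 Y103.772
M3 S817
G01 X76.514 Y103.772 F1635
G01 X76.514 Y91.831
G01 X24.986 Y91.831
G01 X24.986 Y103.772
M5
G0 X0.000 Y0.000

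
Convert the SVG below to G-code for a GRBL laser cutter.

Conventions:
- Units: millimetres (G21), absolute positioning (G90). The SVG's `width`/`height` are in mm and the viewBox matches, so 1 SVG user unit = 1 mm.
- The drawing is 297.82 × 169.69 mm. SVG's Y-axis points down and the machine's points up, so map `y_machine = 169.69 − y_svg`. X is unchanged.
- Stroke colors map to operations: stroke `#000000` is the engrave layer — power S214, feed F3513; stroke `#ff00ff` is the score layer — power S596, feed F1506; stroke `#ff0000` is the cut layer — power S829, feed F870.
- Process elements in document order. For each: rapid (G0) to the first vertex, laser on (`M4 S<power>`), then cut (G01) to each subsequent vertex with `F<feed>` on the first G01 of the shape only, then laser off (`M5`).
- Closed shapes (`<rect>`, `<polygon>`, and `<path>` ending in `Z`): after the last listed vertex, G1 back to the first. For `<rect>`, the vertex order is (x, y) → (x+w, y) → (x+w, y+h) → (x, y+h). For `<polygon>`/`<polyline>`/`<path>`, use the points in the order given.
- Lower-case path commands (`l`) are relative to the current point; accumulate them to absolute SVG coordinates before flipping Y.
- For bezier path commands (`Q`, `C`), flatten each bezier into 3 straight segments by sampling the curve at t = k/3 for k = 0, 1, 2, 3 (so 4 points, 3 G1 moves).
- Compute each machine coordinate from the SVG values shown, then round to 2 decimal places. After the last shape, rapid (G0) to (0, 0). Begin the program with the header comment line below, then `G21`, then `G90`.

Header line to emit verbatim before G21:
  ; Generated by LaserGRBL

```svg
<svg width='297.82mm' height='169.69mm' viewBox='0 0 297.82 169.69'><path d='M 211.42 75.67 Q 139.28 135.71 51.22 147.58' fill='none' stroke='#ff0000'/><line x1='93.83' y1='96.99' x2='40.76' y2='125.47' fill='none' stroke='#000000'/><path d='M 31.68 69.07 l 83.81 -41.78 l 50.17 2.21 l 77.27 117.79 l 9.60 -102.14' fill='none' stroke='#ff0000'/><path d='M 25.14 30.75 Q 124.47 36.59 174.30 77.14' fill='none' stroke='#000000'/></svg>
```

; Generated by LaserGRBL
G21
G90
G0 X211.42 Y94.02
M4 S829
G01 X161.56 Y59.35 F870
G01 X108.16 Y35.38
G01 X51.22 Y22.11
M5
G0 X93.83 Y72.70
M4 S214
G01 X40.76 Y44.22 F3513
M5
G0 X31.68 Y100.62
M4 S829
G01 X115.49 Y142.40 F870
G01 X165.66 Y140.19
G01 X242.93 Y22.40
G01 X252.53 Y124.54
M5
G0 X25.14 Y138.94
M4 S214
G01 X85.86 Y131.19 F3513
G01 X135.58 Y115.73
G01 X174.30 Y92.55
M5
G0 X0.00 Y0.00

1 u = 1 mm; y_m = 169.69 − y.

[1] `<path>` quadratic bezier, #ff0000→cut S829 F870: (211.42,94.02) → (161.56,59.35) → (108.16,35.38) → (51.22,22.11)

[2] `<line>` line segment, #000000→engrave S214 F3513: (93.83,72.70) → (40.76,44.22)

[3] `<path>` open polyline, #ff0000→cut S829 F870: (31.68,100.62) → (115.49,142.40) → (165.66,140.19) → (242.93,22.40) → (252.53,124.54)

[4] `<path>` quadratic bezier, #000000→engrave S214 F3513: (25.14,138.94) → (85.86,131.19) → (135.58,115.73) → (174.30,92.55)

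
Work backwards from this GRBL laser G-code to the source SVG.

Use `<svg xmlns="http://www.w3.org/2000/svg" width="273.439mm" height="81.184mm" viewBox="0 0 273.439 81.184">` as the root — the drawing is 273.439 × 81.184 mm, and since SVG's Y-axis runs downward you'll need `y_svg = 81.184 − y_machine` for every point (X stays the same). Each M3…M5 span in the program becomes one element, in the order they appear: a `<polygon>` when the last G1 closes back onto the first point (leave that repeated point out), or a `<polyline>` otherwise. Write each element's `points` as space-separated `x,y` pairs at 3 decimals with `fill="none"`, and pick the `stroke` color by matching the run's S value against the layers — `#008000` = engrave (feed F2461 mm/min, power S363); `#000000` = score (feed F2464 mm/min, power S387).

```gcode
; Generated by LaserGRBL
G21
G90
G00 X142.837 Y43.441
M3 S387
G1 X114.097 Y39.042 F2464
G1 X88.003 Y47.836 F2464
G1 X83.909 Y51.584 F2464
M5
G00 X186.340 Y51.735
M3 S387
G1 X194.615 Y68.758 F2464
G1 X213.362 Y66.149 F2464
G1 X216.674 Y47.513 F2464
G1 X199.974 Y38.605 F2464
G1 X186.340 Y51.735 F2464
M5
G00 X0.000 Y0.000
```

y_svg = 81.184 − y_m. Every run uses S387, so all elements get stroke `#000000` (score).

[1] open run; points: 142.837,37.743 114.097,42.142 88.003,33.348 83.909,29.600

[2] closed run; points: 186.340,29.449 194.615,12.426 213.362,15.035 216.674,33.671 199.974,42.579

<svg xmlns="http://www.w3.org/2000/svg" width="273.439mm" height="81.184mm" viewBox="0 0 273.439 81.184">
  <polyline points="142.837,37.743 114.097,42.142 88.003,33.348 83.909,29.600" fill="none" stroke="#000000"/>
  <polygon points="186.340,29.449 194.615,12.426 213.362,15.035 216.674,33.671 199.974,42.579" fill="none" stroke="#000000"/>
</svg>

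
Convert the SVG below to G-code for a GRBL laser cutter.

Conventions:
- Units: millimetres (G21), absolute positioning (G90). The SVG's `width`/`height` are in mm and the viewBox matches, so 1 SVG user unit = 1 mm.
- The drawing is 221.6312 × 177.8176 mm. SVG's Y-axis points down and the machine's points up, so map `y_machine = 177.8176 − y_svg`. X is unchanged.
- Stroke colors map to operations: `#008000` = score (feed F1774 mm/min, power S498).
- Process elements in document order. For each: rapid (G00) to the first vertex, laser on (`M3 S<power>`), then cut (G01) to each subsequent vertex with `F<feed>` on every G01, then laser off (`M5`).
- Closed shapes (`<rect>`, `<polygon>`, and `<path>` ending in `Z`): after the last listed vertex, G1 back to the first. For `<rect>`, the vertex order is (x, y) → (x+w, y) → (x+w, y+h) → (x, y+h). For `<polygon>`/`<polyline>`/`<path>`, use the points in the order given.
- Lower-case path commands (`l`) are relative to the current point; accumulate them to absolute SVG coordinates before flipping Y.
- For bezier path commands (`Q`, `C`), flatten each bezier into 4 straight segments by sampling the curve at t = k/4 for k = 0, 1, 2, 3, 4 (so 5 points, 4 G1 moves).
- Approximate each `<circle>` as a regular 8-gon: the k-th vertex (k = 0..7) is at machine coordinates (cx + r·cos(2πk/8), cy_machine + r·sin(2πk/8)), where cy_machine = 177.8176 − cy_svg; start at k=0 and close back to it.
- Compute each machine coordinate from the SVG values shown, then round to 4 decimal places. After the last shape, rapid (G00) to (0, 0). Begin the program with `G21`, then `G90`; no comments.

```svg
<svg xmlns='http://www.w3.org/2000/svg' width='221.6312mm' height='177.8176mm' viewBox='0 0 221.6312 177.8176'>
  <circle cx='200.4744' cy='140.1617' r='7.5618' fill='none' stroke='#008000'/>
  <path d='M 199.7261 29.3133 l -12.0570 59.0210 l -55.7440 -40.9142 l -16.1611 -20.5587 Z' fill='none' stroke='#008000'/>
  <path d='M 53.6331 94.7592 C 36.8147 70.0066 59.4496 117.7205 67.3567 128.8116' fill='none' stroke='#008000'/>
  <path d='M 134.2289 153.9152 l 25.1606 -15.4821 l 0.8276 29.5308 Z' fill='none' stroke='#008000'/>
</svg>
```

1 u = 1 mm; y_m = 177.8176 − y.

[1] `<circle>` circle, #008000→score S498 F1774: (208.0362,37.6559) → (205.8214,43.0029) → (200.4744,45.2177) → (195.1274,43.0029) → (192.9126,37.6559) → (195.1274,32.3089) → (200.4744,30.0941) → (205.8214,32.3089) → (208.0362,37.6559) (closed)

[2] `<path>` closed polygon, #008000→score S498 F1774: (199.7261,148.5043) → (187.6691,89.4833) → (131.9251,130.3975) → (115.7640,150.9562) → (199.7261,148.5043) (closed)

[3] `<path>` cubic bezier, #008000→score S498 F1774: (53.6331,83.0584) → (47.5702,89.7399) → (51.2228,79.4736) → (59.5115,62.4866) → (67.3567,49.0060)

[4] `<path>` regular polygon, #008000→score S498 F1774: (134.2289,23.9024) → (159.3895,39.3845) → (160.2171,9.8537) → (134.2289,23.9024) (closed)

G21
G90
G00 X208.0362 Y37.6559
M3 S498
G01 X205.8214 Y43.0029 F1774
G01 X200.4744 Y45.2177 F1774
G01 X195.1274 Y43.0029 F1774
G01 X192.9126 Y37.6559 F1774
G01 X195.1274 Y32.3089 F1774
G01 X200.4744 Y30.0941 F1774
G01 X205.8214 Y32.3089 F1774
G01 X208.0362 Y37.6559 F1774
M5
G00 X199.7261 Y148.5043
M3 S498
G01 X187.6691 Y89.4833 F1774
G01 X131.9251 Y130.3975 F1774
G01 X115.7640 Y150.9562 F1774
G01 X199.7261 Y148.5043 F1774
M5
G00 X53.6331 Y83.0584
M3 S498
G01 X47.5702 Y89.7399 F1774
G01 X51.2228 Y79.4736 F1774
G01 X59.5115 Y62.4866 F1774
G01 X67.3567 Y49.0060 F1774
M5
G00 X134.2289 Y23.9024
M3 S498
G01 X159.3895 Y39.3845 F1774
G01 X160.2171 Y9.8537 F1774
G01 X134.2289 Y23.9024 F1774
M5
G00 X0.0000 Y0.0000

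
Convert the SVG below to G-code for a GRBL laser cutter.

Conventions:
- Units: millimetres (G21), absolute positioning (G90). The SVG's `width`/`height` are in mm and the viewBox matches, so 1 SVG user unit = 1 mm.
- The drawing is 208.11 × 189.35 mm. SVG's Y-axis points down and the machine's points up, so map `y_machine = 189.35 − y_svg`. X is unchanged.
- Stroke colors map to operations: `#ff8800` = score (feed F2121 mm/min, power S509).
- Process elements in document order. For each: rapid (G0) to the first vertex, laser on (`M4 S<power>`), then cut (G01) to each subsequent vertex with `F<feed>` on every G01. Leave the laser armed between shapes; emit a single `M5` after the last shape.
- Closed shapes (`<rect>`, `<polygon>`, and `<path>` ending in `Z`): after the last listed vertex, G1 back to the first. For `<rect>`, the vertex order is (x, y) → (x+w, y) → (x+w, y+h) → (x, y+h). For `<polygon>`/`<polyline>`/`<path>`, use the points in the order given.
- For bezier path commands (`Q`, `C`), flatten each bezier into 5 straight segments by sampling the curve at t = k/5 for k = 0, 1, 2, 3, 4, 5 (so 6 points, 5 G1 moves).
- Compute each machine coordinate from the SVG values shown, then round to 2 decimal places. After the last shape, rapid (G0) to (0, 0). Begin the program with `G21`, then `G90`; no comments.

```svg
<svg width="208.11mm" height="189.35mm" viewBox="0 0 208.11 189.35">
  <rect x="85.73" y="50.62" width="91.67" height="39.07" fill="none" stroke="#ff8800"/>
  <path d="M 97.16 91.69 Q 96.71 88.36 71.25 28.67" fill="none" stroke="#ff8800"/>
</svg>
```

G21
G90
G0 X85.73 Y138.73
M4 S509
G01 X177.40 Y138.73 F2121
G01 X177.40 Y99.66 F2121
G01 X85.73 Y99.66 F2121
G01 X85.73 Y138.73 F2121
G0 X97.16 Y97.66
M4 S509
G01 X95.98 Y101.25 F2121
G01 X92.80 Y109.34 F2121
G01 X87.62 Y121.95 F2121
G01 X80.43 Y139.06 F2121
G01 X71.25 Y160.68 F2121
M5
G0 X0.00 Y0.00

1 u = 1 mm; y_m = 189.35 − y.

[1] `<rect>` rectangle, #ff8800→score S509 F2121: (85.73,138.73) → (177.40,138.73) → (177.40,99.66) → (85.73,99.66) → (85.73,138.73) (closed)

[2] `<path>` quadratic bezier, #ff8800→score S509 F2121: (97.16,97.66) → (95.98,101.25) → (92.80,109.34) → (87.62,121.95) → (80.43,139.06) → (71.25,160.68)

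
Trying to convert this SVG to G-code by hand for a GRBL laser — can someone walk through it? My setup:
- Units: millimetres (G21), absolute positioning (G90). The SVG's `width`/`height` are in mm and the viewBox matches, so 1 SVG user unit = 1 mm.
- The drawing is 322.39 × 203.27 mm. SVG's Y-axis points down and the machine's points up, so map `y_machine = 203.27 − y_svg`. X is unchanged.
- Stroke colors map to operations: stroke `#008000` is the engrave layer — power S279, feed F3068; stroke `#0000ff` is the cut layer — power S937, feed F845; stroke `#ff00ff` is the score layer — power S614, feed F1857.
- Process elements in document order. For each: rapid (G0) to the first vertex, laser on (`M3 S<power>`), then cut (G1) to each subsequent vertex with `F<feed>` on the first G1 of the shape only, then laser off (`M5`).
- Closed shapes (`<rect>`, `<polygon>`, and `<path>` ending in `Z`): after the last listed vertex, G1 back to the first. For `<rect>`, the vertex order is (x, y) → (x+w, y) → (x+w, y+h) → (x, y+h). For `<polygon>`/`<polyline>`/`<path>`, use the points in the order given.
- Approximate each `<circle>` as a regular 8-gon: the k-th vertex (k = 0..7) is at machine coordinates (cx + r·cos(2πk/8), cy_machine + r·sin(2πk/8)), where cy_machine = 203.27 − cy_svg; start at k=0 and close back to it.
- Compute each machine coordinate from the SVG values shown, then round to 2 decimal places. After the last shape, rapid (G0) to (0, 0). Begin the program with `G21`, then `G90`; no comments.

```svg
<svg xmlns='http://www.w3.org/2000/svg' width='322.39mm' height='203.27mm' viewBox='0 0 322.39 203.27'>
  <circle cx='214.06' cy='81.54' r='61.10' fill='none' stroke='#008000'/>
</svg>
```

G21
G90
G0 X275.16 Y121.73
M3 S279
G1 X257.26 Y164.93 F3068
G1 X214.06 Y182.83
G1 X170.86 Y164.93
G1 X152.96 Y121.73
G1 X170.86 Y78.53
G1 X214.06 Y60.63
G1 X257.26 Y78.53
G1 X275.16 Y121.73
M5
G0 X0.00 Y0.00

1 u = 1 mm; y_m = 203.27 − y.

[1] `<circle>` circle, #008000→engrave S279 F3068: (275.16,121.73) → (257.26,164.93) → (214.06,182.83) → (170.86,164.93) → (152.96,121.73) → (170.86,78.53) → (214.06,60.63) → (257.26,78.53) → (275.16,121.73) (closed)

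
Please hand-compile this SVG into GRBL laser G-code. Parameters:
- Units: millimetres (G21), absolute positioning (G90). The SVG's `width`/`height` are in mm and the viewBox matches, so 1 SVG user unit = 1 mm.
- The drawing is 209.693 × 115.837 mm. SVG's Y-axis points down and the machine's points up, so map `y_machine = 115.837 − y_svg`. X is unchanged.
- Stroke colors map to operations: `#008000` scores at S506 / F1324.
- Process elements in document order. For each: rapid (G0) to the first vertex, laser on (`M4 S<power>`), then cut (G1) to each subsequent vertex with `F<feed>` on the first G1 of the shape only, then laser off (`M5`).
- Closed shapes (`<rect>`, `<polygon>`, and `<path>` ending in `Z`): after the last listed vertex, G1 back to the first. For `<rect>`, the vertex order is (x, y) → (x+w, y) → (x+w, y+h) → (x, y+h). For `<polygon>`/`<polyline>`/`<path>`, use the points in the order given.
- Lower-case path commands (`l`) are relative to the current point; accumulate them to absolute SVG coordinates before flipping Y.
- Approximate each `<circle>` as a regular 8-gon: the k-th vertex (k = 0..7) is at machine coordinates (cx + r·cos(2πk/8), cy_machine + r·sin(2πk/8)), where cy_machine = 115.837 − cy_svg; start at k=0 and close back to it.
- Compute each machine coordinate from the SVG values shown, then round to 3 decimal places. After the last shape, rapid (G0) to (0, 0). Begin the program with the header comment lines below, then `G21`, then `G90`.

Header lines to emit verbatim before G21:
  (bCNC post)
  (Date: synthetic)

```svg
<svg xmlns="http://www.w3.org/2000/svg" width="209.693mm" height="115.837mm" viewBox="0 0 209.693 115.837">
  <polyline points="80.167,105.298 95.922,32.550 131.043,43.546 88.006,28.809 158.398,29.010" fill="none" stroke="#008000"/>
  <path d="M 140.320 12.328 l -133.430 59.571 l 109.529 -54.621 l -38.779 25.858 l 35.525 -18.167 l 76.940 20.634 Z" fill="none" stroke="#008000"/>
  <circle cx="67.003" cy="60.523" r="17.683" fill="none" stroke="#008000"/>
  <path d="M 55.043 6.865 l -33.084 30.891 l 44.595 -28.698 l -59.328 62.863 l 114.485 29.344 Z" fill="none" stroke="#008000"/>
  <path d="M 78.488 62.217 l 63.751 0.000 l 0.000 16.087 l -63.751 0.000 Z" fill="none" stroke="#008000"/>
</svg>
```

(bCNC post)
(Date: synthetic)
G21
G90
G0 X80.167 Y10.539
M4 S506
G1 X95.922 Y83.287 F1324
G1 X131.043 Y72.291
G1 X88.006 Y87.028
G1 X158.398 Y86.827
M5
G0 X140.320 Y103.509
M4 S506
G1 X6.890 Y43.938 F1324
G1 X116.419 Y98.559
G1 X77.640 Y72.701
G1 X113.165 Y90.868
G1 X190.105 Y70.234
G1 X140.320 Y103.509
M5
G0 X84.686 Y55.314
M4 S506
G1 X79.507 Y67.818 F1324
G1 X67.003 Y72.997
G1 X54.499 Y67.818
G1 X49.320 Y55.314
G1 X54.499 Y42.810
G1 X67.003 Y37.631
G1 X79.507 Y42.810
G1 X84.686 Y55.314
M5
G0 X55.043 Y108.972
M4 S506
G1 X21.959 Y78.081 F1324
G1 X66.554 Y106.779
G1 X7.226 Y43.916
G1 X121.711 Y14.572
G1 X55.043 Y108.972
M5
G0 X78.488 Y53.620
M4 S506
G1 X142.239 Y53.620 F1324
G1 X142.239 Y37.533
G1 X78.488 Y37.533
G1 X78.488 Y53.620
M5
G0 X0.000 Y0.000

viewBox `0 0 209.693 115.837` with mm width/height → 1 unit = 1 mm. Flip: y_m = 115.837 − y_svg.

**Shape 1** — `<polyline>` open polyline, stroke `#008000` → score (S506, F1324). Machine vertices: (80.167,10.539) → (95.922,83.287) → (131.043,72.291) → (88.006,87.028) → (158.398,86.827). Open path.

**Shape 2** — `<path>` closed polygon, stroke `#008000` → score (S506, F1324). Machine vertices: (140.320,103.509) → (6.890,43.938) → (116.419,98.559) → (77.640,72.701) → (113.165,90.868) → (190.105,70.234) → (140.320,103.509). Closed: final G1 returns to the first vertex.

**Shape 3** — `<circle>` circle, stroke `#008000` → score (S506, F1324). Machine vertices: (84.686,55.314) → (79.507,67.818) → (67.003,72.997) → (54.499,67.818) → (49.320,55.314) → (54.499,42.810) → (67.003,37.631) → (79.507,42.810) → (84.686,55.314). Closed: final G1 returns to the first vertex.

**Shape 4** — `<path>` closed polygon, stroke `#008000` → score (S506, F1324). Machine vertices: (55.043,108.972) → (21.959,78.081) → (66.554,106.779) → (7.226,43.916) → (121.711,14.572) → (55.043,108.972). Closed: final G1 returns to the first vertex.

**Shape 5** — `<path>` rectangle, stroke `#008000` → score (S506, F1324). Machine vertices: (78.488,53.620) → (142.239,53.620) → (142.239,37.533) → (78.488,37.533) → (78.488,53.620). Closed: final G1 returns to the first vertex.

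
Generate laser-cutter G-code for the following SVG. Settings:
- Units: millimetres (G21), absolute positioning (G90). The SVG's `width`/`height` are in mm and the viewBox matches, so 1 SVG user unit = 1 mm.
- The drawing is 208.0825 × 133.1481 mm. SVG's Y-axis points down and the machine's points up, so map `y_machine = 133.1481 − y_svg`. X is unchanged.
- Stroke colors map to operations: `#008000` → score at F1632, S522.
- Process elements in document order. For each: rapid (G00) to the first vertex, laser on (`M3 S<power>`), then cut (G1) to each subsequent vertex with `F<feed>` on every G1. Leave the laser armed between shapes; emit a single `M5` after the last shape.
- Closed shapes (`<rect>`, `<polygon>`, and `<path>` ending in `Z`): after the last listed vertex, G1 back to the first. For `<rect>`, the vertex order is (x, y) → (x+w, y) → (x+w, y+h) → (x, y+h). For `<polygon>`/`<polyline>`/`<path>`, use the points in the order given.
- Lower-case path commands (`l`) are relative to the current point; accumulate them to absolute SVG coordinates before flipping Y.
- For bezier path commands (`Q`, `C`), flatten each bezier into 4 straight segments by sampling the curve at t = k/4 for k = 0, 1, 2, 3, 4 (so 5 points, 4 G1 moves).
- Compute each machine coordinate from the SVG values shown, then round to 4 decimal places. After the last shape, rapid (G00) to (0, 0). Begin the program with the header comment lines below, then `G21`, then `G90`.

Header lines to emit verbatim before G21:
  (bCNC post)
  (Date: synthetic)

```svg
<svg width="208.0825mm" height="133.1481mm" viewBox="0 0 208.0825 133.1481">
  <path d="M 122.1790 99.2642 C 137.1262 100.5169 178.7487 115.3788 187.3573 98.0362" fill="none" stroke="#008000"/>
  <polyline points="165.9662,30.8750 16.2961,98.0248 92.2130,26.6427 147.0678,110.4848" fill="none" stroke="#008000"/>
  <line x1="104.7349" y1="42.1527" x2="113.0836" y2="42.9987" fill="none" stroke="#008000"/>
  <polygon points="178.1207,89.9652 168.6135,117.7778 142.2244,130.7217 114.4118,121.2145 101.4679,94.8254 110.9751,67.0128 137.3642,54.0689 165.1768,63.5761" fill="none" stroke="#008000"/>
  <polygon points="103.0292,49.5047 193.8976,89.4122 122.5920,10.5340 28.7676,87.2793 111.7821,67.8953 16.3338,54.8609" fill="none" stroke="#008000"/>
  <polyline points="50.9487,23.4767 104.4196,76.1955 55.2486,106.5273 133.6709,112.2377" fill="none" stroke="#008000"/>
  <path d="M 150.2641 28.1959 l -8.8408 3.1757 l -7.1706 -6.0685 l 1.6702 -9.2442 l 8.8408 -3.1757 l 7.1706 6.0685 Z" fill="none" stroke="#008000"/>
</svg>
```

viewBox `0 0 208.0825 133.1481` with mm width/height → 1 unit = 1 mm. Flip: y_m = 133.1481 − y_svg.

**Shape 1** — `<path>` cubic bezier, stroke `#008000` → score (S522, F1632). Control points (SVG): P0=(122.1790,99.2642), P1=(137.1262,100.5169), P2=(178.7487,115.3788), P3=(187.3573,98.0362); sampled at t=k/4. Machine vertices: (122.1790,33.8839) → (137.4584,31.1085) → (157.1451,27.5247) → (175.6434,27.4275) → (187.3573,35.1119). Open path.

**Shape 2** — `<polyline>` open polyline, stroke `#008000` → score (S522, F1632). Machine vertices: (165.9662,102.2731) → (16.2961,35.1233) → (92.2130,106.5054) → (147.0678,22.6633). Open path.

**Shape 3** — `<line>` line segment, stroke `#008000` → score (S522, F1632). Machine vertices: (104.7349,90.9954) → (113.0836,90.1494). Open path.

**Shape 4** — `<polygon>` regular polygon, stroke `#008000` → score (S522, F1632). Machine vertices: (178.1207,43.1829) → (168.6135,15.3703) → (142.2244,2.4264) → (114.4118,11.9336) → (101.4679,38.3227) → (110.9751,66.1353) → (137.3642,79.0792) → (165.1768,69.5720) → (178.1207,43.1829). Closed: final G1 returns to the first vertex.

**Shape 5** — `<polygon>` closed polygon, stroke `#008000` → score (S522, F1632). Machine vertices: (103.0292,83.6434) → (193.8976,43.7359) → (122.5920,122.6141) → (28.7676,45.8688) → (111.7821,65.2528) → (16.3338,78.2872) → (103.0292,83.6434). Closed: final G1 returns to the first vertex.

**Shape 6** — `<polyline>` open polyline, stroke `#008000` → score (S522, F1632). Machine vertices: (50.9487,109.6714) → (104.4196,56.9526) → (55.2486,26.6208) → (133.6709,20.9104). Open path.

**Shape 7** — `<path>` regular polygon, stroke `#008000` → score (S522, F1632). Machine vertices: (150.2641,104.9522) → (141.4233,101.7765) → (134.2527,107.8450) → (135.9229,117.0892) → (144.7637,120.2649) → (151.9343,114.1964) → (150.2641,104.9522). Closed: final G1 returns to the first vertex.

(bCNC post)
(Date: synthetic)
G21
G90
G00 X122.1790 Y33.8839
M3 S522
G1 X137.4584 Y31.1085 F1632
G1 X157.1451 Y27.5247 F1632
G1 X175.6434 Y27.4275 F1632
G1 X187.3573 Y35.1119 F1632
G00 X165.9662 Y102.2731
M3 S522
G1 X16.2961 Y35.1233 F1632
G1 X92.2130 Y106.5054 F1632
G1 X147.0678 Y22.6633 F1632
G00 X104.7349 Y90.9954
M3 S522
G1 X113.0836 Y90.1494 F1632
G00 X178.1207 Y43.1829
M3 S522
G1 X168.6135 Y15.3703 F1632
G1 X142.2244 Y2.4264 F1632
G1 X114.4118 Y11.9336 F1632
G1 X101.4679 Y38.3227 F1632
G1 X110.9751 Y66.1353 F1632
G1 X137.3642 Y79.0792 F1632
G1 X165.1768 Y69.5720 F1632
G1 X178.1207 Y43.1829 F1632
G00 X103.0292 Y83.6434
M3 S522
G1 X193.8976 Y43.7359 F1632
G1 X122.5920 Y122.6141 F1632
G1 X28.7676 Y45.8688 F1632
G1 X111.7821 Y65.2528 F1632
G1 X16.3338 Y78.2872 F1632
G1 X103.0292 Y83.6434 F1632
G00 X50.9487 Y109.6714
M3 S522
G1 X104.4196 Y56.9526 F1632
G1 X55.2486 Y26.6208 F1632
G1 X133.6709 Y20.9104 F1632
G00 X150.2641 Y104.9522
M3 S522
G1 X141.4233 Y101.7765 F1632
G1 X134.2527 Y107.8450 F1632
G1 X135.9229 Y117.0892 F1632
G1 X144.7637 Y120.2649 F1632
G1 X151.9343 Y114.1964 F1632
G1 X150.2641 Y104.9522 F1632
M5
G00 X0.0000 Y0.0000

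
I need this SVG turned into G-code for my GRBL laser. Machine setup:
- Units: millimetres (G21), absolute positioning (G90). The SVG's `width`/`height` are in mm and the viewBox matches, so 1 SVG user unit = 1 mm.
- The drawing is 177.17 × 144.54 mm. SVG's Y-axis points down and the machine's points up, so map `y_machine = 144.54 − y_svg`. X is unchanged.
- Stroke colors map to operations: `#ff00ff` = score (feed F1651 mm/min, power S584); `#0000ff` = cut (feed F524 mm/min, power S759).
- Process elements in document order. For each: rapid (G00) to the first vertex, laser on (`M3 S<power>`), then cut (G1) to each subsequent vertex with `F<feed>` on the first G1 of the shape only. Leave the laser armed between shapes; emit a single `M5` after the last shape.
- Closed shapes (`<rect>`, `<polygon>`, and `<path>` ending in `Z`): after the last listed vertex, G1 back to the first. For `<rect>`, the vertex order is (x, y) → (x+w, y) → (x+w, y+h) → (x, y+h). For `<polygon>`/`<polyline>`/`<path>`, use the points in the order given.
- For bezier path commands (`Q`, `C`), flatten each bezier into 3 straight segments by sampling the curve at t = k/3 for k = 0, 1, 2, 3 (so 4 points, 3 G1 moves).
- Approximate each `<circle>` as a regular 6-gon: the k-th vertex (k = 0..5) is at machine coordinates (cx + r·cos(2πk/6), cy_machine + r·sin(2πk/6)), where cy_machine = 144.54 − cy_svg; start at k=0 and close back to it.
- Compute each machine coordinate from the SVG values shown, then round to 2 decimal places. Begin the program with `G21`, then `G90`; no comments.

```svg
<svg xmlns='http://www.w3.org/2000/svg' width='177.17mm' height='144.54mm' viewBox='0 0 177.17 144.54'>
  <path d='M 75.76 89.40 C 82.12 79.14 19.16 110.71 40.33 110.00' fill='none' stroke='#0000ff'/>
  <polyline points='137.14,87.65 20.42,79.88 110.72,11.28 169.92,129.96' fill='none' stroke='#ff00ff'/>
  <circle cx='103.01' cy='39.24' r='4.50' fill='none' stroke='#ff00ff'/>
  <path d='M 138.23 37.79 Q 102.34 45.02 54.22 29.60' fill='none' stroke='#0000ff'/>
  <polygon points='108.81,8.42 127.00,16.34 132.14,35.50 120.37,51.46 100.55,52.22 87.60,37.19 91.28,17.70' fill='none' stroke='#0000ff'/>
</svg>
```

1 u = 1 mm; y_m = 144.54 − y.

[1] `<path>` cubic bezier, #0000ff→cut S759 F524: (75.76,55.14) → (64.70,54.20) → (41.52,41.85) → (40.33,34.54)

[2] `<polyline>` open polyline, #ff00ff→score S584 F1651: (137.14,56.89) → (20.42,64.66) → (110.72,133.26) → (169.92,14.58)

[3] `<circle>` circle, #ff00ff→score S584 F1651: (107.51,105.30) → (105.26,109.20) → (100.76,109.20) → (98.51,105.30) → (100.76,101.40) → (105.26,101.40) → (107.51,105.30) (closed)

[4] `<path>` quadratic bezier, #0000ff→cut S759 F524: (138.23,106.75) → (112.94,104.45) → (84.94,107.18) → (54.22,114.94)

[5] `<polygon>` regular polygon, #0000ff→cut S759 F524: (108.81,136.12) → (127.00,128.20) → (132.14,109.04) → (120.37,93.08) → (100.55,92.32) → (87.60,107.35) → (91.28,126.84) → (108.81,136.12) (closed)

G21
G90
G00 X75.76 Y55.14
M3 S759
G1 X64.70 Y54.20 F524
G1 X41.52 Y41.85
G1 X40.33 Y34.54
G00 X137.14 Y56.89
M3 S584
G1 X20.42 Y64.66 F1651
G1 X110.72 Y133.26
G1 X169.92 Y14.58
G00 X107.51 Y105.30
M3 S584
G1 X105.26 Y109.20 F1651
G1 X100.76 Y109.20
G1 X98.51 Y105.30
G1 X100.76 Y101.40
G1 X105.26 Y101.40
G1 X107.51 Y105.30
G00 X138.23 Y106.75
M3 S759
G1 X112.94 Y104.45 F524
G1 X84.94 Y107.18
G1 X54.22 Y114.94
G00 X108.81 Y136.12
M3 S759
G1 X127.00 Y128.20 F524
G1 X132.14 Y109.04
G1 X120.37 Y93.08
G1 X100.55 Y92.32
G1 X87.60 Y107.35
G1 X91.28 Y126.84
G1 X108.81 Y136.12
M5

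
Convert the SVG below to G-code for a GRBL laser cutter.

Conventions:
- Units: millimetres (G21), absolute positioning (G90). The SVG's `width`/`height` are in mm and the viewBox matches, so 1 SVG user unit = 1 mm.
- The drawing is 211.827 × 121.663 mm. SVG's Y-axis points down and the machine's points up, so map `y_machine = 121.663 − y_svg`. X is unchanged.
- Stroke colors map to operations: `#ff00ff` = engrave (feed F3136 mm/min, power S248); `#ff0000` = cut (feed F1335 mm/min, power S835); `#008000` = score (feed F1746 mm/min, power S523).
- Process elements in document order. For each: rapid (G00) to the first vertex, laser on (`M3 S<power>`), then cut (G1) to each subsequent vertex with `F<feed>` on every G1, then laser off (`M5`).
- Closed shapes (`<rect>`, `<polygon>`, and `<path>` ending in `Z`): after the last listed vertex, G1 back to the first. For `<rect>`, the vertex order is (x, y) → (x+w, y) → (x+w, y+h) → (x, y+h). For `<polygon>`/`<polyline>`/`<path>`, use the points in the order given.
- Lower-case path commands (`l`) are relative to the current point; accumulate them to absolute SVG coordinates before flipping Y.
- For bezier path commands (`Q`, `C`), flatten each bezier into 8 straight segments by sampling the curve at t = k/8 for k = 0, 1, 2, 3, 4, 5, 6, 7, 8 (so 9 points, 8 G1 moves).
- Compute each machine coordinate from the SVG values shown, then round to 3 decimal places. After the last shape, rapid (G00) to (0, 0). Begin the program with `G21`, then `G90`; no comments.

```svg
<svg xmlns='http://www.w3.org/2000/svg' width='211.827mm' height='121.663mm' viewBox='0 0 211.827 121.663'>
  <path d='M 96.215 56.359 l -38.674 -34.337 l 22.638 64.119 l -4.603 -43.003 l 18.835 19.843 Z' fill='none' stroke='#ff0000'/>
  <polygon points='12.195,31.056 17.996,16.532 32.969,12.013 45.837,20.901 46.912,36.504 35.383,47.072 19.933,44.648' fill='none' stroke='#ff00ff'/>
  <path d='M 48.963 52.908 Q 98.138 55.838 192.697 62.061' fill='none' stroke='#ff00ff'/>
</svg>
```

Since the viewBox matches the mm dimensions, user units are millimetres directly. The only transform is the Y-flip y_m = 121.663 − y_svg.

Shape 1 is a closed polygon drawn with `<path>`. Its stroke #ff0000 means cut at S835, F1335. After flipping Y the toolpath is (96.215,65.304) → (57.541,99.641) → (80.179,35.522) → (75.576,78.525) → (94.411,58.682) → (96.215,65.304), returning to the start.

Shape 2 is a regular polygon drawn with `<polygon>`. Its stroke #ff00ff means engrave at S248, F3136. After flipping Y the toolpath is (12.195,90.607) → (17.996,105.131) → (32.969,109.650) → (45.837,100.762) → (46.912,85.159) → (35.383,74.591) → (19.933,77.015) → (12.195,90.607), returning to the start.

Shape 3 is a quadratic bezier drawn with `<path>`. Its stroke #ff00ff means engrave at S248, F3136. After flipping Y the toolpath is (48.963,68.755) → (61.966,67.971) → (76.387,67.084) → (92.226,66.094) → (109.484,65.002) → (128.160,63.806) → (148.254,62.508) → (169.766,61.106) → (192.697,59.602).

G21
G90
G00 X96.215 Y65.304
M3 S835
G1 X57.541 Y99.641 F1335
G1 X80.179 Y35.522 F1335
G1 X75.576 Y78.525 F1335
G1 X94.411 Y58.682 F1335
G1 X96.215 Y65.304 F1335
M5
G00 X12.195 Y90.607
M3 S248
G1 X17.996 Y105.131 F3136
G1 X32.969 Y109.650 F3136
G1 X45.837 Y100.762 F3136
G1 X46.912 Y85.159 F3136
G1 X35.383 Y74.591 F3136
G1 X19.933 Y77.015 F3136
G1 X12.195 Y90.607 F3136
M5
G00 X48.963 Y68.755
M3 S248
G1 X61.966 Y67.971 F3136
G1 X76.387 Y67.084 F3136
G1 X92.226 Y66.094 F3136
G1 X109.484 Y65.002 F3136
G1 X128.160 Y63.806 F3136
G1 X148.254 Y62.508 F3136
G1 X169.766 Y61.106 F3136
G1 X192.697 Y59.602 F3136
M5
G00 X0.000 Y0.000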